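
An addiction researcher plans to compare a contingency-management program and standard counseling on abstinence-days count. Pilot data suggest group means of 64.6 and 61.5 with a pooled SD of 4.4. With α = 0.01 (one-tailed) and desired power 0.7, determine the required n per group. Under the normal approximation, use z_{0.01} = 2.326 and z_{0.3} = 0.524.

Cohen's d = |M₁ − M₂| / SD_pooled = |64.6 − 61.5| / 4.4 = 3.1 / 4.4 = 0.705.
For two independent groups with equal n: n = 2·((z_{α} + z_β) / d)².
z_{α} + z_β = 2.326 + 0.524 = 2.850.
n = 2 × (2.850 / 0.705)² = 2 × 4.043² = 2 × 16.34 = 32.7.
Round up to the next whole participant.

n = 33 per group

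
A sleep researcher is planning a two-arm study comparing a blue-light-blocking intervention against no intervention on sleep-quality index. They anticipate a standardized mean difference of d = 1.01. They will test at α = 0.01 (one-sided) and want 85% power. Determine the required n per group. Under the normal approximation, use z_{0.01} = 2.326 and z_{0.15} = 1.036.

For two independent groups with equal n: n = 2·((z_{α} + z_β) / d)².
z_{α} + z_β = 2.326 + 1.036 = 3.362.
n = 2 × (3.362 / 1.01)² = 2 × 3.329² = 2 × 11.08 = 22.2.
Round up to the next whole participant.

n = 23 per group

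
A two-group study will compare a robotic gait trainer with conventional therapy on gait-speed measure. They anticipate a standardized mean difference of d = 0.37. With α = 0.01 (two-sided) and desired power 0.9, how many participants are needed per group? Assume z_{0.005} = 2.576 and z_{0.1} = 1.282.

n = 218 per group

For two independent groups with equal n: n = 2·((z_{α/2} + z_β) / d)².
z_{α/2} + z_β = 2.576 + 1.282 = 3.858.
n = 2 × (3.858 / 0.37)² = 2 × 10.427² = 2 × 108.72 = 217.4.
Round up to the next whole participant.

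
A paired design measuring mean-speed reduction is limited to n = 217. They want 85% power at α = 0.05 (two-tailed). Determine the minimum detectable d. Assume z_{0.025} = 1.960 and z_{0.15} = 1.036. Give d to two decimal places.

d_min ≈ 0.20

For a single sample (or paired design) of n = 217: d_min = (z_{α/2} + z_β)/√n.
z-sum = 1.960 + 1.036 = 2.996.
d_min = 2.996 / √217 = 2.996 / 14.731 = 0.203.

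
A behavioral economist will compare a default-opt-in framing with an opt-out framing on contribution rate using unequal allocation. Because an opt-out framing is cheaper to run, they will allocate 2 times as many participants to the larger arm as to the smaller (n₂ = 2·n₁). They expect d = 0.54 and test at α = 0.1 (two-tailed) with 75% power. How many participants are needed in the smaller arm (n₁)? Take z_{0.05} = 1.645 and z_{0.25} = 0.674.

With allocation ratio k = n₂/n₁ = 2, Var(x̄₁−x̄₂) = σ²(1/n₁ + 1/(k·n₁)) = σ²·(k+1)/(k·n₁).
So n₁ = (1 + 1/k)·((z_{α/2} + z_β)/d)² = 1.500 × (2.319/0.54)².
n₁ = 1.500 × 18.44 = 27.7.
Round up: n₁ = 28, giving n₂ = 2 × 28 = 56.

n₁ = 28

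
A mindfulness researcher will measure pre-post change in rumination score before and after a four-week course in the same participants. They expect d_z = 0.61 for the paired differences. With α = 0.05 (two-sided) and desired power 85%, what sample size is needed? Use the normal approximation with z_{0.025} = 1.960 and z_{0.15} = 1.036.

n = 25 pairs

For a paired (one-sample on differences) test: n = ((z_{α/2} + z_β) / d)².
z_{α/2} + z_β = 1.960 + 1.036 = 2.996.
n = (2.996 / 0.61)² = 4.911² = 24.12.
Round up.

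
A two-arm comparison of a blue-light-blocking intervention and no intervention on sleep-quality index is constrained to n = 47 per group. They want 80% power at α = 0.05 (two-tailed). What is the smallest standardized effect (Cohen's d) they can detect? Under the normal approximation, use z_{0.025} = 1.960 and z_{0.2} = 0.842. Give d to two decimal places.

For two independent groups of n = 47 each: d_min = (z_{α/2} + z_β)·√(2/n).
z-sum = 1.960 + 0.842 = 2.802.
d_min = 2.802 × √(2/47) = 2.802 × 0.2063 = 0.578.

d_min ≈ 0.58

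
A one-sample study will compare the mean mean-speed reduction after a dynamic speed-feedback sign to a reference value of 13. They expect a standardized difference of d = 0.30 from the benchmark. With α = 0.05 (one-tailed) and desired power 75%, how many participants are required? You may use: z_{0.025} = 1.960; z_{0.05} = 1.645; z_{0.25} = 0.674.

For a one-sample test: n = ((z_{α} + z_β) / d)².
z_{α} + z_β = 1.645 + 0.674 = 2.319.
n = (2.319 / 0.30)² = 7.730² = 59.75.
Round up.

n = 60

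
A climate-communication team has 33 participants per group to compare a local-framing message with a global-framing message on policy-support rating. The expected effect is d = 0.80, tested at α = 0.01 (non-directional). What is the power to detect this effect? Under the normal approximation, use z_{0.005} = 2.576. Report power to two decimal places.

power ≈ 0.75

For two equal groups, power = Φ(d·√(n/2) − z_{α/2}).
d·√(n/2) = 0.80 × √(33/2) = 0.80 × 4.062 = 3.250.
z_β = 3.250 − 2.576 = 0.674.
Power = Φ(0.674) = 0.750.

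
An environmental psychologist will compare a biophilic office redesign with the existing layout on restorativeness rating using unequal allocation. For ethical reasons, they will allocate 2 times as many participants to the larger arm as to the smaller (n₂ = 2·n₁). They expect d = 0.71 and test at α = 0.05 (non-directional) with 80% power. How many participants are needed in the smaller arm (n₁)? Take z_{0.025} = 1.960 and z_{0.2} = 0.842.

n₁ = 24

With allocation ratio k = n₂/n₁ = 2, Var(x̄₁−x̄₂) = σ²(1/n₁ + 1/(k·n₁)) = σ²·(k+1)/(k·n₁).
So n₁ = (1 + 1/k)·((z_{α/2} + z_β)/d)² = 1.500 × (2.802/0.71)².
n₁ = 1.500 × 15.57 = 23.4.
Round up: n₁ = 24, giving n₂ = 2 × 24 = 48.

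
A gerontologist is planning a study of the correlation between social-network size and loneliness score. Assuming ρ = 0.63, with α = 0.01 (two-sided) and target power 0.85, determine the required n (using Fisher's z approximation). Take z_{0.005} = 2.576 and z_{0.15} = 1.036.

n = 27

Fisher's z: C = ½·ln((1+r)/(1−r)) = ½·ln(4.4054) = 0.7414.
n = ((z_{α/2} + z_β)/C)² + 3.
(2.576 + 1.036) / 0.7414 = 3.612 / 0.7414 = 4.872.
n = 4.872² + 3 = 23.74 + 3 = 26.7.
Round up.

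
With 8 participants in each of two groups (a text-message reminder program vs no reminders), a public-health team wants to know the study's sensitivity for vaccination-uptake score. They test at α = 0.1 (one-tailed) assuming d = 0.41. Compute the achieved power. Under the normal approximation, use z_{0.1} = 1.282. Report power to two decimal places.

power ≈ 0.32

For two equal groups, power = Φ(d·√(n/2) − z_{α}).
d·√(n/2) = 0.41 × √(8/2) = 0.41 × 2.000 = 0.820.
z_β = 0.820 − 1.282 = -0.462.
Power = Φ(-0.462) = 0.322.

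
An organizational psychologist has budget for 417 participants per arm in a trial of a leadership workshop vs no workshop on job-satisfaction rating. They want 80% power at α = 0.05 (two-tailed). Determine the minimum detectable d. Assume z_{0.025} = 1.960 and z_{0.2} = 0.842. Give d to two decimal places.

d_min ≈ 0.19

For two independent groups of n = 417 each: d_min = (z_{α/2} + z_β)·√(2/n).
z-sum = 1.960 + 0.842 = 2.802.
d_min = 2.802 × √(2/417) = 2.802 × 0.0693 = 0.194.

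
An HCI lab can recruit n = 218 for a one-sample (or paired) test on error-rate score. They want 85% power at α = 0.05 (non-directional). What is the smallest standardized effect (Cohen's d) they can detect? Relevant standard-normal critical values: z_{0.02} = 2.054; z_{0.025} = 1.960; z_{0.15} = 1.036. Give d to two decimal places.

For a single sample (or paired design) of n = 218: d_min = (z_{α/2} + z_β)/√n.
z-sum = 1.960 + 1.036 = 2.996.
d_min = 2.996 / √218 = 2.996 / 14.765 = 0.203.

d_min ≈ 0.20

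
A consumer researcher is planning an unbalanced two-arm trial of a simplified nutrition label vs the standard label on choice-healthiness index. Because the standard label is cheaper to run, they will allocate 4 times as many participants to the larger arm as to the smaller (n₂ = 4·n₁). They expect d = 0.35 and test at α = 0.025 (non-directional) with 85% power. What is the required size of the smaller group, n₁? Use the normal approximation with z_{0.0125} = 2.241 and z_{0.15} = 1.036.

n₁ = 110

With allocation ratio k = n₂/n₁ = 4, Var(x̄₁−x̄₂) = σ²(1/n₁ + 1/(k·n₁)) = σ²·(k+1)/(k·n₁).
So n₁ = (1 + 1/k)·((z_{α/2} + z_β)/d)² = 1.250 × (3.277/0.35)².
n₁ = 1.250 × 87.66 = 109.6.
Round up: n₁ = 110, giving n₂ = 4 × 110 = 440.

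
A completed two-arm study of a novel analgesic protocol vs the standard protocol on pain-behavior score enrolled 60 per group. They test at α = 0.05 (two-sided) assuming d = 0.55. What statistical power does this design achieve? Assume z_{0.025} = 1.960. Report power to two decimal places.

For two equal groups, power = Φ(d·√(n/2) − z_{α/2}).
d·√(n/2) = 0.55 × √(60/2) = 0.55 × 5.477 = 3.012.
z_β = 3.012 − 1.960 = 1.052.
Power = Φ(1.052) = 0.854.

power ≈ 0.85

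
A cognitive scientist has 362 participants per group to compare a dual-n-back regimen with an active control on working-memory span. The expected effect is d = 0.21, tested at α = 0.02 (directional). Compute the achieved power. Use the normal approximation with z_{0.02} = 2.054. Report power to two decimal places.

power ≈ 0.78

For two equal groups, power = Φ(d·√(n/2) − z_{α}).
d·√(n/2) = 0.21 × √(362/2) = 0.21 × 13.454 = 2.825.
z_β = 2.825 − 2.054 = 0.771.
Power = Φ(0.771) = 0.780.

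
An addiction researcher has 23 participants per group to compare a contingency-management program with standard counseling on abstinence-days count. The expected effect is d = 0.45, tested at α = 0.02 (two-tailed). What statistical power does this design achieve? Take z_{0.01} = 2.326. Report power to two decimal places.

power ≈ 0.21

For two equal groups, power = Φ(d·√(n/2) − z_{α/2}).
d·√(n/2) = 0.45 × √(23/2) = 0.45 × 3.391 = 1.526.
z_β = 1.526 − 2.326 = -0.800.
Power = Φ(-0.800) = 0.212.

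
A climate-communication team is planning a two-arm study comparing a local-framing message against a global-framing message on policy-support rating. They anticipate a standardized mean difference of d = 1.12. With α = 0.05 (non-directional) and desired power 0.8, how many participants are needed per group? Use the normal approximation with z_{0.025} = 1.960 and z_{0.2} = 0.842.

For two independent groups with equal n: n = 2·((z_{α/2} + z_β) / d)².
z_{α/2} + z_β = 1.960 + 0.842 = 2.802.
n = 2 × (2.802 / 1.12)² = 2 × 2.502² = 2 × 6.26 = 12.5.
Round up to the next whole participant.

n = 13 per group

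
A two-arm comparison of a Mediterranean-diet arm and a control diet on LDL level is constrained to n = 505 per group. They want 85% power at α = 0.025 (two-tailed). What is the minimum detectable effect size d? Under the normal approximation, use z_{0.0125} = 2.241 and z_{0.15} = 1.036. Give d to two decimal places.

d_min ≈ 0.21

For two independent groups of n = 505 each: d_min = (z_{α/2} + z_β)·√(2/n).
z-sum = 2.241 + 1.036 = 3.277.
d_min = 3.277 × √(2/505) = 3.277 × 0.0629 = 0.206.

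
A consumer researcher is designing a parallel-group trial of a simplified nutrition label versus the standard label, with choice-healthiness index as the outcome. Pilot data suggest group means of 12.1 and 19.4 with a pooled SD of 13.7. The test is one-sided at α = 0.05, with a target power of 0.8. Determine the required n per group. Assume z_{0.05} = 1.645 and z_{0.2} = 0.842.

Cohen's d = |M₁ − M₂| / SD_pooled = |12.1 − 19.4| / 13.7 = 7.3 / 13.7 = 0.533.
For two independent groups with equal n: n = 2·((z_{α} + z_β) / d)².
z_{α} + z_β = 1.645 + 0.842 = 2.487.
n = 2 × (2.487 / 0.533)² = 2 × 4.666² = 2 × 21.77 = 43.5.
Round up to the next whole participant.

n = 44 per group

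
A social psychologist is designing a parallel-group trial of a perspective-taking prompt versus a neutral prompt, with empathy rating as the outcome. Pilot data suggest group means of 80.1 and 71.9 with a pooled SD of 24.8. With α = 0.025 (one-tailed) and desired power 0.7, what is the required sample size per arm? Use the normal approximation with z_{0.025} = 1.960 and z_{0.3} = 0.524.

Cohen's d = |M₁ − M₂| / SD_pooled = |80.1 − 71.9| / 24.8 = 8.2 / 24.8 = 0.331.
For two independent groups with equal n: n = 2·((z_{α} + z_β) / d)².
z_{α} + z_β = 1.960 + 0.524 = 2.484.
n = 2 × (2.484 / 0.331)² = 2 × 7.505² = 2 × 56.32 = 112.6.
Round up to the next whole participant.

n = 113 per group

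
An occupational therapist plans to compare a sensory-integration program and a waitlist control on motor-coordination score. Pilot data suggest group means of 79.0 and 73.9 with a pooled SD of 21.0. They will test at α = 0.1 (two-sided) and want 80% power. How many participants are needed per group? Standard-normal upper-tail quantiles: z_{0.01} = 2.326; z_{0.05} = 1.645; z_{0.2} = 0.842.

Cohen's d = |M₁ − M₂| / SD_pooled = |79.0 − 73.9| / 21.0 = 5.1 / 21.0 = 0.243.
For two independent groups with equal n: n = 2·((z_{α/2} + z_β) / d)².
z_{α/2} + z_β = 1.645 + 0.842 = 2.487.
n = 2 × (2.487 / 0.243)² = 2 × 10.235² = 2 × 104.75 = 209.5.
Round up to the next whole participant.

n = 210 per group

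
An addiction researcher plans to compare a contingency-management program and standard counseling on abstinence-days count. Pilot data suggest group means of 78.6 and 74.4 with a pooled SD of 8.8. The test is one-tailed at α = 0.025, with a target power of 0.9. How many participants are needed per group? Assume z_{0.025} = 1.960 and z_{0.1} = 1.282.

n = 93 per group

Cohen's d = |M₁ − M₂| / SD_pooled = |78.6 − 74.4| / 8.8 = 4.2 / 8.8 = 0.477.
For two independent groups with equal n: n = 2·((z_{α} + z_β) / d)².
z_{α} + z_β = 1.960 + 1.282 = 3.242.
n = 2 × (3.242 / 0.477)² = 2 × 6.797² = 2 × 46.19 = 92.4.
Round up to the next whole participant.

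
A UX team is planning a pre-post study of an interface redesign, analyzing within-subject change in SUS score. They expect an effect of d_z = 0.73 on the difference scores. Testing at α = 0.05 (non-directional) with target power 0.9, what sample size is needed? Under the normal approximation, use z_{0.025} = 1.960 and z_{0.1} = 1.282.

For a paired (one-sample on differences) test: n = ((z_{α/2} + z_β) / d)².
z_{α/2} + z_β = 1.960 + 1.282 = 3.242.
n = (3.242 / 0.73)² = 4.441² = 19.72.
Round up.

n = 20 pairs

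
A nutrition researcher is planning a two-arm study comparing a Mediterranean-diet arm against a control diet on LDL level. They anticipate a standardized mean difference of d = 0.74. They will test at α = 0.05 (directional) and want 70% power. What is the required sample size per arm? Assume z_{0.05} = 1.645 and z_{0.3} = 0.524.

For two independent groups with equal n: n = 2·((z_{α} + z_β) / d)².
z_{α} + z_β = 1.645 + 0.524 = 2.169.
n = 2 × (2.169 / 0.74)² = 2 × 2.931² = 2 × 8.59 = 17.2.
Round up to the next whole participant.

n = 18 per group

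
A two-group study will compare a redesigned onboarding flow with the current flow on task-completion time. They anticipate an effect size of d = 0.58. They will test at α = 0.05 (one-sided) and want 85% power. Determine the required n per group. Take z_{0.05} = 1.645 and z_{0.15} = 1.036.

For two independent groups with equal n: n = 2·((z_{α} + z_β) / d)².
z_{α} + z_β = 1.645 + 1.036 = 2.681.
n = 2 × (2.681 / 0.58)² = 2 × 4.622² = 2 × 21.37 = 42.7.
Round up to the next whole participant.

n = 43 per group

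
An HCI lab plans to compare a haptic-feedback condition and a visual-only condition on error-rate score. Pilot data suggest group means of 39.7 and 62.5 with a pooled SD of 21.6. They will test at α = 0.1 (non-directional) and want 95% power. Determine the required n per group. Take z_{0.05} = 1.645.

Cohen's d = |M₁ − M₂| / SD_pooled = |39.7 − 62.5| / 21.6 = 22.8 / 21.6 = 1.056.
For two independent groups with equal n: n = 2·((z_{α/2} + z_β) / d)².
z_{α/2} + z_β = 1.645 + 1.645 = 3.290.
n = 2 × (3.290 / 1.056)² = 2 × 3.116² = 2 × 9.71 = 19.4.
Round up to the next whole participant.

n = 20 per group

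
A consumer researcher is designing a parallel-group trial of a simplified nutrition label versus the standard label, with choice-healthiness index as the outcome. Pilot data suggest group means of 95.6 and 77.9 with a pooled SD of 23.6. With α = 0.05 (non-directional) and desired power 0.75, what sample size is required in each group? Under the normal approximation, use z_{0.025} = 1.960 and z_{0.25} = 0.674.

Cohen's d = |M₁ − M₂| / SD_pooled = |95.6 − 77.9| / 23.6 = 17.7 / 23.6 = 0.750.
For two independent groups with equal n: n = 2·((z_{α/2} + z_β) / d)².
z_{α/2} + z_β = 1.960 + 0.674 = 2.634.
n = 2 × (2.634 / 0.750)² = 2 × 3.512² = 2 × 12.33 = 24.7.
Round up to the next whole participant.

n = 25 per group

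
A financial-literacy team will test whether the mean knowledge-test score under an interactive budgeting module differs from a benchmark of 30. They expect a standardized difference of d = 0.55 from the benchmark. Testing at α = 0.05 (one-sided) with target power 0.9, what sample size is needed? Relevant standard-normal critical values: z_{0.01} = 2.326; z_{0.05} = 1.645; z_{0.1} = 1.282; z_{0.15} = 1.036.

n = 29

For a one-sample test: n = ((z_{α} + z_β) / d)².
z_{α} + z_β = 1.645 + 1.282 = 2.927.
n = (2.927 / 0.55)² = 5.322² = 28.32.
Round up.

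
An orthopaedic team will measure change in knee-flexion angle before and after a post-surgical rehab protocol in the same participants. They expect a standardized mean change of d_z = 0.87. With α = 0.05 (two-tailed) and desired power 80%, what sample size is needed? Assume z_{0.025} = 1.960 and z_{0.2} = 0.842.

For a paired (one-sample on differences) test: n = ((z_{α/2} + z_β) / d)².
z_{α/2} + z_β = 1.960 + 0.842 = 2.802.
n = (2.802 / 0.87)² = 3.221² = 10.37.
Round up.

n = 11 pairs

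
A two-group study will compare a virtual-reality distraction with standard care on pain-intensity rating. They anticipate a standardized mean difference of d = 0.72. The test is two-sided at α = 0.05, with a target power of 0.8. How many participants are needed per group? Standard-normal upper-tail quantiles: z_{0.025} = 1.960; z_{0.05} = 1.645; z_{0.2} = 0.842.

n = 31 per group

For two independent groups with equal n: n = 2·((z_{α/2} + z_β) / d)².
z_{α/2} + z_β = 1.960 + 0.842 = 2.802.
n = 2 × (2.802 / 0.72)² = 2 × 3.892² = 2 × 15.15 = 30.3.
Round up to the next whole participant.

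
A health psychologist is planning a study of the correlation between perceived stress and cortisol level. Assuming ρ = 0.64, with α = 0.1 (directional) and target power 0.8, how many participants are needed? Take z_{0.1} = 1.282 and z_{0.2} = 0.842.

Fisher's z: C = ½·ln((1+r)/(1−r)) = ½·ln(4.5556) = 0.7582.
n = ((z_{α} + z_β)/C)² + 3.
(1.282 + 0.842) / 0.7582 = 2.124 / 0.7582 = 2.801.
n = 2.801² + 3 = 7.85 + 3 = 10.8.
Round up.

n = 11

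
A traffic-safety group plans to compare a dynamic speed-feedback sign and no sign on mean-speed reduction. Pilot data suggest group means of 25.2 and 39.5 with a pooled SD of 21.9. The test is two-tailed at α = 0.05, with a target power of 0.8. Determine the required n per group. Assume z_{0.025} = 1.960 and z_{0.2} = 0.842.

n = 37 per group

Cohen's d = |M₁ − M₂| / SD_pooled = |25.2 − 39.5| / 21.9 = 14.3 / 21.9 = 0.653.
For two independent groups with equal n: n = 2·((z_{α/2} + z_β) / d)².
z_{α/2} + z_β = 1.960 + 0.842 = 2.802.
n = 2 × (2.802 / 0.653)² = 2 × 4.291² = 2 × 18.41 = 36.8.
Round up to the next whole participant.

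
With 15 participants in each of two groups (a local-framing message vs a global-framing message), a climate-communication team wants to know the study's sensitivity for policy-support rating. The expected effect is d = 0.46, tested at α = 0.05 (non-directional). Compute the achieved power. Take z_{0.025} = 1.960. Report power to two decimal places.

power ≈ 0.24

For two equal groups, power = Φ(d·√(n/2) − z_{α/2}).
d·√(n/2) = 0.46 × √(15/2) = 0.46 × 2.739 = 1.260.
z_β = 1.260 − 1.960 = -0.700.
Power = Φ(-0.700) = 0.242.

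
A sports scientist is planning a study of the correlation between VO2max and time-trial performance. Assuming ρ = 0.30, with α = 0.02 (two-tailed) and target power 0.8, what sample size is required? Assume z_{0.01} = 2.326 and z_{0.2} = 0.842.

Fisher's z: C = ½·ln((1+r)/(1−r)) = ½·ln(1.8571) = 0.3095.
n = ((z_{α/2} + z_β)/C)² + 3.
(2.326 + 0.842) / 0.3095 = 3.168 / 0.3095 = 10.236.
n = 10.236² + 3 = 104.77 + 3 = 107.8.
Round up.

n = 108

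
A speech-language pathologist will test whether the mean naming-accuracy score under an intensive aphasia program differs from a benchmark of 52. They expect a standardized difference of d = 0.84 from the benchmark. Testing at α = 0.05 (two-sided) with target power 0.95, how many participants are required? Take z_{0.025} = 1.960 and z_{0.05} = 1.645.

n = 19

For a one-sample test: n = ((z_{α/2} + z_β) / d)².
z_{α/2} + z_β = 1.960 + 1.645 = 3.605.
n = (3.605 / 0.84)² = 4.292² = 18.42.
Round up.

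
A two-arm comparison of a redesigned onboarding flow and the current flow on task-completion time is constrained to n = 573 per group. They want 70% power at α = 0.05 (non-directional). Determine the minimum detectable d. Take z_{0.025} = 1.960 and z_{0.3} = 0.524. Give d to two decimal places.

For two independent groups of n = 573 each: d_min = (z_{α/2} + z_β)·√(2/n).
z-sum = 1.960 + 0.524 = 2.484.
d_min = 2.484 × √(2/573) = 2.484 × 0.0591 = 0.147.

d_min ≈ 0.15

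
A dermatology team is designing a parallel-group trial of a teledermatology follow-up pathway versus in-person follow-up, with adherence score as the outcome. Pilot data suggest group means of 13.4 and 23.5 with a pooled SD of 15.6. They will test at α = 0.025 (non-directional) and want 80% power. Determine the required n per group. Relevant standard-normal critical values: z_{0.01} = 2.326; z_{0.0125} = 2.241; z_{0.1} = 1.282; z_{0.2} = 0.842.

Cohen's d = |M₁ − M₂| / SD_pooled = |13.4 − 23.5| / 15.6 = 10.1 / 15.6 = 0.647.
For two independent groups with equal n: n = 2·((z_{α/2} + z_β) / d)².
z_{α/2} + z_β = 2.241 + 0.842 = 3.083.
n = 2 × (3.083 / 0.647)² = 2 × 4.765² = 2 × 22.71 = 45.4.
Round up to the next whole participant.

n = 46 per group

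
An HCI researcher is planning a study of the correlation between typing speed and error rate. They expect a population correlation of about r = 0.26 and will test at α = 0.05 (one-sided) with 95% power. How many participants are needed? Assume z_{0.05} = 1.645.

n = 156

Fisher's z: C = ½·ln((1+r)/(1−r)) = ½·ln(1.7027) = 0.2661.
n = ((z_{α} + z_β)/C)² + 3.
(1.645 + 1.645) / 0.2661 = 3.290 / 0.2661 = 12.364.
n = 12.364² + 3 = 152.86 + 3 = 155.9.
Round up.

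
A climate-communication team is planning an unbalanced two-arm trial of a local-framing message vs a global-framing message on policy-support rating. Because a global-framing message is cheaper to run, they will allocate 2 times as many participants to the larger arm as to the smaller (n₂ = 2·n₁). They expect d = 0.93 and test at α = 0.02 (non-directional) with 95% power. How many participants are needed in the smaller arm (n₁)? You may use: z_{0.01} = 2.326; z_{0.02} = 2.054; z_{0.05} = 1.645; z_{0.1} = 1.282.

With allocation ratio k = n₂/n₁ = 2, Var(x̄₁−x̄₂) = σ²(1/n₁ + 1/(k·n₁)) = σ²·(k+1)/(k·n₁).
So n₁ = (1 + 1/k)·((z_{α/2} + z_β)/d)² = 1.500 × (3.971/0.93)².
n₁ = 1.500 × 18.23 = 27.3.
Round up: n₁ = 28, giving n₂ = 2 × 28 = 56.

n₁ = 28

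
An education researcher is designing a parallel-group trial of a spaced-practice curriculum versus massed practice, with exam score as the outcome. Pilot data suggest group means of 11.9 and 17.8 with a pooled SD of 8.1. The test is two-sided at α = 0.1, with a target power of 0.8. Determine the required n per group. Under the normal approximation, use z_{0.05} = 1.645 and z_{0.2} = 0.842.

n = 24 per group

Cohen's d = |M₁ − M₂| / SD_pooled = |11.9 − 17.8| / 8.1 = 5.9 / 8.1 = 0.728.
For two independent groups with equal n: n = 2·((z_{α/2} + z_β) / d)².
z_{α/2} + z_β = 1.645 + 0.842 = 2.487.
n = 2 × (2.487 / 0.728)² = 2 × 3.416² = 2 × 11.67 = 23.3.
Round up to the next whole participant.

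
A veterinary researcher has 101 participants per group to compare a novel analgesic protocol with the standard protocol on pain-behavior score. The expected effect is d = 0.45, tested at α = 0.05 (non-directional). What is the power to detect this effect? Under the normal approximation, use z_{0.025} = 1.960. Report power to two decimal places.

For two equal groups, power = Φ(d·√(n/2) − z_{α/2}).
d·√(n/2) = 0.45 × √(101/2) = 0.45 × 7.106 = 3.198.
z_β = 3.198 − 1.960 = 1.238.
Power = Φ(1.238) = 0.892.

power ≈ 0.89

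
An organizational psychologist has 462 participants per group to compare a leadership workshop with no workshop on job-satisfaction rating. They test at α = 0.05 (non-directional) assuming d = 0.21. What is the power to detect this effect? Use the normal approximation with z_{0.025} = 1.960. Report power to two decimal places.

For two equal groups, power = Φ(d·√(n/2) − z_{α/2}).
d·√(n/2) = 0.21 × √(462/2) = 0.21 × 15.199 = 3.192.
z_β = 3.192 − 1.960 = 1.232.
Power = Φ(1.232) = 0.891.

power ≈ 0.89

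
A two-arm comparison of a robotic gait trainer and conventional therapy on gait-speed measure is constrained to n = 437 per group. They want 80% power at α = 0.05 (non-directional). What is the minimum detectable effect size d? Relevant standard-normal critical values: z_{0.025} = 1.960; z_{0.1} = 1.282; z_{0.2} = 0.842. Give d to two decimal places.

For two independent groups of n = 437 each: d_min = (z_{α/2} + z_β)·√(2/n).
z-sum = 1.960 + 0.842 = 2.802.
d_min = 2.802 × √(2/437) = 2.802 × 0.0677 = 0.190.

d_min ≈ 0.19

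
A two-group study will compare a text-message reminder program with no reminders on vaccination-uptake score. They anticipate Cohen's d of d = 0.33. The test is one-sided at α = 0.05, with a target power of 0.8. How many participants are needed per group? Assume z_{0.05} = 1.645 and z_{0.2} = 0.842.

n = 114 per group

For two independent groups with equal n: n = 2·((z_{α} + z_β) / d)².
z_{α} + z_β = 1.645 + 0.842 = 2.487.
n = 2 × (2.487 / 0.33)² = 2 × 7.536² = 2 × 56.80 = 113.6.
Round up to the next whole participant.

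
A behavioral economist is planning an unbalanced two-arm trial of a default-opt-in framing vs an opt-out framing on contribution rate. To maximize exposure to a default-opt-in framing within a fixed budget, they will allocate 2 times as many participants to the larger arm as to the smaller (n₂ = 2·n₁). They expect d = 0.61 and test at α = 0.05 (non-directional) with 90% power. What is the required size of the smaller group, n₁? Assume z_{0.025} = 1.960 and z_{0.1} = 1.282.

n₁ = 43

With allocation ratio k = n₂/n₁ = 2, Var(x̄₁−x̄₂) = σ²(1/n₁ + 1/(k·n₁)) = σ²·(k+1)/(k·n₁).
So n₁ = (1 + 1/k)·((z_{α/2} + z_β)/d)² = 1.500 × (3.242/0.61)².
n₁ = 1.500 × 28.25 = 42.4.
Round up: n₁ = 43, giving n₂ = 2 × 43 = 86.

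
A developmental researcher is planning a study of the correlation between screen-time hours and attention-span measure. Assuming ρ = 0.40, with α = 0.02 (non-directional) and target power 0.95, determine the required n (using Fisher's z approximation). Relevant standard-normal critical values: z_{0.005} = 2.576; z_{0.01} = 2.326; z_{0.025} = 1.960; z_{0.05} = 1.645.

Fisher's z: C = ½·ln((1+r)/(1−r)) = ½·ln(2.3333) = 0.4236.
n = ((z_{α/2} + z_β)/C)² + 3.
(2.326 + 1.645) / 0.4236 = 3.971 / 0.4236 = 9.374.
n = 9.374² + 3 = 87.88 + 3 = 90.9.
Round up.

n = 91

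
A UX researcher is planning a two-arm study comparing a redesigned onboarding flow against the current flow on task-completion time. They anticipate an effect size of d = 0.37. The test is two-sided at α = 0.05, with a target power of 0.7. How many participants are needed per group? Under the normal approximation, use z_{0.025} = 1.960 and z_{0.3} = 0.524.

n = 91 per group

For two independent groups with equal n: n = 2·((z_{α/2} + z_β) / d)².
z_{α/2} + z_β = 1.960 + 0.524 = 2.484.
n = 2 × (2.484 / 0.37)² = 2 × 6.714² = 2 × 45.07 = 90.1.
Round up to the next whole participant.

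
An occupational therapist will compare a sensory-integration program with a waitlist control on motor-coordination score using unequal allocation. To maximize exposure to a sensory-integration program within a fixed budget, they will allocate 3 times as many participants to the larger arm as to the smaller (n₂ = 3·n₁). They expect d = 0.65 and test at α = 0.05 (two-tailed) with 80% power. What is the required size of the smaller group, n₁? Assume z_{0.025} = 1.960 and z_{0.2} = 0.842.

With allocation ratio k = n₂/n₁ = 3, Var(x̄₁−x̄₂) = σ²(1/n₁ + 1/(k·n₁)) = σ²·(k+1)/(k·n₁).
So n₁ = (1 + 1/k)·((z_{α/2} + z_β)/d)² = 1.333 × (2.802/0.65)².
n₁ = 1.333 × 18.58 = 24.8.
Round up: n₁ = 25, giving n₂ = 3 × 25 = 75.

n₁ = 25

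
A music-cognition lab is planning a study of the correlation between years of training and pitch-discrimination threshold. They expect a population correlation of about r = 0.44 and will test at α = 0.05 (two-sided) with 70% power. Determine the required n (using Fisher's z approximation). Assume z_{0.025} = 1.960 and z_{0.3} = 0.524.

Fisher's z: C = ½·ln((1+r)/(1−r)) = ½·ln(2.5714) = 0.4722.
n = ((z_{α/2} + z_β)/C)² + 3.
(1.960 + 0.524) / 0.4722 = 2.484 / 0.4722 = 5.260.
n = 5.260² + 3 = 27.67 + 3 = 30.7.
Round up.

n = 31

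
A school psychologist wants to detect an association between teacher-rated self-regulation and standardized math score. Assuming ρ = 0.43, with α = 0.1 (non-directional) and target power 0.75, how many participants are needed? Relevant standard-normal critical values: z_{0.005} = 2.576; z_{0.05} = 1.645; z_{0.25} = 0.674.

Fisher's z: C = ½·ln((1+r)/(1−r)) = ½·ln(2.5088) = 0.4599.
n = ((z_{α/2} + z_β)/C)² + 3.
(1.645 + 0.674) / 0.4599 = 2.319 / 0.4599 = 5.042.
n = 5.042² + 3 = 25.43 + 3 = 28.4.
Round up.

n = 29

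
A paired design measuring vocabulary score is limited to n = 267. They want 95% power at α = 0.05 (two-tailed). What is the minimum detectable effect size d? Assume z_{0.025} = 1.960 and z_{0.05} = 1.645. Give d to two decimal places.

For a single sample (or paired design) of n = 267: d_min = (z_{α/2} + z_β)/√n.
z-sum = 1.960 + 1.645 = 3.605.
d_min = 3.605 / √267 = 3.605 / 16.340 = 0.221.

d_min ≈ 0.22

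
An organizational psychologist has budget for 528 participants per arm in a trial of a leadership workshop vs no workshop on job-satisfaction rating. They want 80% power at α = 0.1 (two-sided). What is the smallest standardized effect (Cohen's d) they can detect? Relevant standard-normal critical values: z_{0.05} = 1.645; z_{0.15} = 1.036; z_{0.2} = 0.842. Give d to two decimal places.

d_min ≈ 0.15

For two independent groups of n = 528 each: d_min = (z_{α/2} + z_β)·√(2/n).
z-sum = 1.645 + 0.842 = 2.487.
d_min = 2.487 × √(2/528) = 2.487 × 0.0615 = 0.153.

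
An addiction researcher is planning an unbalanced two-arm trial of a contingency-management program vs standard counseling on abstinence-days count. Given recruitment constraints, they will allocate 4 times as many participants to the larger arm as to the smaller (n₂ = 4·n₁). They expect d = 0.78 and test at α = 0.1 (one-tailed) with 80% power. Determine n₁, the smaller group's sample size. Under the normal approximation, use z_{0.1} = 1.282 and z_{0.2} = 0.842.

With allocation ratio k = n₂/n₁ = 4, Var(x̄₁−x̄₂) = σ²(1/n₁ + 1/(k·n₁)) = σ²·(k+1)/(k·n₁).
So n₁ = (1 + 1/k)·((z_{α} + z_β)/d)² = 1.250 × (2.124/0.78)².
n₁ = 1.250 × 7.42 = 9.3.
Round up: n₁ = 10, giving n₂ = 4 × 10 = 40.

n₁ = 10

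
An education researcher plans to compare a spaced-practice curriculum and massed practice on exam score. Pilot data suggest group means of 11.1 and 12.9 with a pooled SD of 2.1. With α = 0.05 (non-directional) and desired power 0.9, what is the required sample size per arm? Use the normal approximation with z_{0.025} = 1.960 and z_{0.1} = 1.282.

n = 29 per group

Cohen's d = |M₁ − M₂| / SD_pooled = |11.1 − 12.9| / 2.1 = 1.8 / 2.1 = 0.857.
For two independent groups with equal n: n = 2·((z_{α/2} + z_β) / d)².
z_{α/2} + z_β = 1.960 + 1.282 = 3.242.
n = 2 × (3.242 / 0.857)² = 2 × 3.783² = 2 × 14.31 = 28.6.
Round up to the next whole participant.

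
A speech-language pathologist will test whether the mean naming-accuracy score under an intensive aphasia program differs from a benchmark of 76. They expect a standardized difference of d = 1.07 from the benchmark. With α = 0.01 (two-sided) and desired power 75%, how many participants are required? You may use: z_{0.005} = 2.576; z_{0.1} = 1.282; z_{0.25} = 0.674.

n = 10

For a one-sample test: n = ((z_{α/2} + z_β) / d)².
z_{α/2} + z_β = 2.576 + 0.674 = 3.250.
n = (3.250 / 1.07)² = 3.037² = 9.23.
Round up.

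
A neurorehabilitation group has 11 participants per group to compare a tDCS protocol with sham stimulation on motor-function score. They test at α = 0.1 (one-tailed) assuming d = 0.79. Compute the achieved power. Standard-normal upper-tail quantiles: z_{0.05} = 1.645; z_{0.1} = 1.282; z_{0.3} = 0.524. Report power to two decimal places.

For two equal groups, power = Φ(d·√(n/2) − z_{α}).
d·√(n/2) = 0.79 × √(11/2) = 0.79 × 2.345 = 1.853.
z_β = 1.853 − 1.282 = 0.571.
Power = Φ(0.571) = 0.716.

power ≈ 0.72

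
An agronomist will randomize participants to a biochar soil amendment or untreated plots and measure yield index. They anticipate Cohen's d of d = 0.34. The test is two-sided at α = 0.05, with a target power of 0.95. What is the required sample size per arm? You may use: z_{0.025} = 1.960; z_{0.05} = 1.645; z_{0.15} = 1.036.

For two independent groups with equal n: n = 2·((z_{α/2} + z_β) / d)².
z_{α/2} + z_β = 1.960 + 1.645 = 3.605.
n = 2 × (3.605 / 0.34)² = 2 × 10.603² = 2 × 112.42 = 224.8.
Round up to the next whole participant.

n = 225 per group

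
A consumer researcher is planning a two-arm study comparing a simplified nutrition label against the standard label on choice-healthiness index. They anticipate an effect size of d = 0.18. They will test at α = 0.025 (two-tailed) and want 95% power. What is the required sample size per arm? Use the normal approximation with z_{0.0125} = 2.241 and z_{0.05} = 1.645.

For two independent groups with equal n: n = 2·((z_{α/2} + z_β) / d)².
z_{α/2} + z_β = 2.241 + 1.645 = 3.886.
n = 2 × (3.886 / 0.18)² = 2 × 21.589² = 2 × 466.08 = 932.2.
Round up to the next whole participant.

n = 933 per group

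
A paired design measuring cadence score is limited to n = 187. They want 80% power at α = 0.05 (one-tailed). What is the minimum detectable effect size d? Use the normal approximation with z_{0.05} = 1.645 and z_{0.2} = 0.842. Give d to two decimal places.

d_min ≈ 0.18

For a single sample (or paired design) of n = 187: d_min = (z_{α} + z_β)/√n.
z-sum = 1.645 + 0.842 = 2.487.
d_min = 2.487 / √187 = 2.487 / 13.675 = 0.182.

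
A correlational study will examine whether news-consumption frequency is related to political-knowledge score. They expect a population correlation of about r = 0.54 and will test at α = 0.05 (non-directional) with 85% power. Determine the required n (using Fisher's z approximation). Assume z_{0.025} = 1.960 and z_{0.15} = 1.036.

n = 28

Fisher's z: C = ½·ln((1+r)/(1−r)) = ½·ln(3.3478) = 0.6042.
n = ((z_{α/2} + z_β)/C)² + 3.
(1.960 + 1.036) / 0.6042 = 2.996 / 0.6042 = 4.959.
n = 4.959² + 3 = 24.59 + 3 = 27.6.
Round up.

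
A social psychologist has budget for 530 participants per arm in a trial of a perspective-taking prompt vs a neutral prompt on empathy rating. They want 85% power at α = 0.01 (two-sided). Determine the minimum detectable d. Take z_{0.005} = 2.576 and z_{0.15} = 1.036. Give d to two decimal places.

d_min ≈ 0.22

For two independent groups of n = 530 each: d_min = (z_{α/2} + z_β)·√(2/n).
z-sum = 2.576 + 1.036 = 3.612.
d_min = 3.612 × √(2/530) = 3.612 × 0.0614 = 0.222.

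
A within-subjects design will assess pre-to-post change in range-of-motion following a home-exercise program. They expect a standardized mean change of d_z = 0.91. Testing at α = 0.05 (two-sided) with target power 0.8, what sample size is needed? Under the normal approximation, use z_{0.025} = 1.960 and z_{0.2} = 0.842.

For a paired (one-sample on differences) test: n = ((z_{α/2} + z_β) / d)².
z_{α/2} + z_β = 1.960 + 0.842 = 2.802.
n = (2.802 / 0.91)² = 3.079² = 9.48.
Round up.

n = 10 pairs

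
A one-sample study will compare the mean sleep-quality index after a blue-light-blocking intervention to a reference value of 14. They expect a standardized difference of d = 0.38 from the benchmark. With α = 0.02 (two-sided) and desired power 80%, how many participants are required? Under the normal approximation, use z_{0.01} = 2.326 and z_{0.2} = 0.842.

For a one-sample test: n = ((z_{α/2} + z_β) / d)².
z_{α/2} + z_β = 2.326 + 0.842 = 3.168.
n = (3.168 / 0.38)² = 8.337² = 69.50.
Round up.

n = 70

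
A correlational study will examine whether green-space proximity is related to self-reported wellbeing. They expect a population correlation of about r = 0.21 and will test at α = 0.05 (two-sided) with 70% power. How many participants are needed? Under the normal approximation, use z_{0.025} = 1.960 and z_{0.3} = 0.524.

Fisher's z: C = ½·ln((1+r)/(1−r)) = ½·ln(1.5316) = 0.2132.
n = ((z_{α/2} + z_β)/C)² + 3.
(1.960 + 0.524) / 0.2132 = 2.484 / 0.2132 = 11.651.
n = 11.651² + 3 = 135.75 + 3 = 138.7.
Round up.

n = 139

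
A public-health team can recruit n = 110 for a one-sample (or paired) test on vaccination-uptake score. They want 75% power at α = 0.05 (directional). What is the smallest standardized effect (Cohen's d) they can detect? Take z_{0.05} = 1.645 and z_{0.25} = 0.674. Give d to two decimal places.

For a single sample (or paired design) of n = 110: d_min = (z_{α} + z_β)/√n.
z-sum = 1.645 + 0.674 = 2.319.
d_min = 2.319 / √110 = 2.319 / 10.488 = 0.221.

d_min ≈ 0.22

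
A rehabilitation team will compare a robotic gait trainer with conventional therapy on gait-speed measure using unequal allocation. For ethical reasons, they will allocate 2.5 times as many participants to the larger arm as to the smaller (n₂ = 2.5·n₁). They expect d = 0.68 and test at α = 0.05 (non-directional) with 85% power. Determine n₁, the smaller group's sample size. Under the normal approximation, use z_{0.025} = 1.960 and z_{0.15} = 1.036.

n₁ = 28

With allocation ratio k = n₂/n₁ = 2.5, Var(x̄₁−x̄₂) = σ²(1/n₁ + 1/(k·n₁)) = σ²·(k+1)/(k·n₁).
So n₁ = (1 + 1/k)·((z_{α/2} + z_β)/d)² = 1.400 × (2.996/0.68)².
n₁ = 1.400 × 19.41 = 27.2.
Round up: n₁ = 28, giving n₂ = 2.5 × 28 = 70.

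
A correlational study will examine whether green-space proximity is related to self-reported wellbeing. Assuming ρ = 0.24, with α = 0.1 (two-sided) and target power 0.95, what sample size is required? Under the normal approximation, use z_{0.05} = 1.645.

Fisher's z: C = ½·ln((1+r)/(1−r)) = ½·ln(1.6316) = 0.2448.
n = ((z_{α/2} + z_β)/C)² + 3.
(1.645 + 1.645) / 0.2448 = 3.290 / 0.2448 = 13.440.
n = 13.440² + 3 = 180.62 + 3 = 183.6.
Round up.

n = 184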